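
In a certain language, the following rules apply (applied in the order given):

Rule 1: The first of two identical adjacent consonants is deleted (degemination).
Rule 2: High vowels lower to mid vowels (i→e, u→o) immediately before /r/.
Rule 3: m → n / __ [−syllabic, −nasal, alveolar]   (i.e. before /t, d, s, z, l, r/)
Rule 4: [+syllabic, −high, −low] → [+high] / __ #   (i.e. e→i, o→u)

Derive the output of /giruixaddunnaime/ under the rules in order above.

Rule 1 (degemination): /dd/ is a geminate; the first /d/ deletes. /nn/ is a geminate; the first /n/ deletes. /giruixaddunnaime/ → giruixadunaime.
Rule 2 (pre-rhotic lowering): /i/ is a high vowel immediately before /r/, so it lowers to [e]. /giruixadunaime/ → geruixadunaime.
Rule 3 (nasal place assimilation): no segment meets the environment; /geruixadunaime/ is unchanged.
Rule 4 (final vowel raising): /e/ is a mid vowel in word-final position, so it raises to [i]. /geruixadunaime/ → geruixadunaimi.

geruixadunaimi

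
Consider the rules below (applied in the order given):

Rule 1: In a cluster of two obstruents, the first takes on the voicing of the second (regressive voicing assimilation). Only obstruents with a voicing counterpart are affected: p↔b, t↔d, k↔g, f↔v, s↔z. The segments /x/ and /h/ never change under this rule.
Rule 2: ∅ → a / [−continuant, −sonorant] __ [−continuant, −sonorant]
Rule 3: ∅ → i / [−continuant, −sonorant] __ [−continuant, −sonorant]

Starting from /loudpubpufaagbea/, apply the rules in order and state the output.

loutapupapufaagabea

Rule 1 (regressive voicing assimilation): /d/ precedes the voiceless obstruent /p/, so it devoices to [t] by assimilation. /b/ precedes the voiceless obstruent /p/, so it devoices to [p] by assimilation. /loudpubpufaagbea/ → loutpuppufaagbea.
Rule 2 (stop-cluster a-epenthesis): /t/ and /p/ form a stop–stop cluster, so [a] is inserted between them. /p/ and /p/ form a stop–stop cluster, so [a] is inserted between them. /g/ and /b/ form a stop–stop cluster, so [a] is inserted between them. /loutpuppufaagbea/ → loutapupapufaagabea.
Rule 3 (stop-cluster i-epenthesis): no segment meets the environment; /loutapupapufaagabea/ is unchanged.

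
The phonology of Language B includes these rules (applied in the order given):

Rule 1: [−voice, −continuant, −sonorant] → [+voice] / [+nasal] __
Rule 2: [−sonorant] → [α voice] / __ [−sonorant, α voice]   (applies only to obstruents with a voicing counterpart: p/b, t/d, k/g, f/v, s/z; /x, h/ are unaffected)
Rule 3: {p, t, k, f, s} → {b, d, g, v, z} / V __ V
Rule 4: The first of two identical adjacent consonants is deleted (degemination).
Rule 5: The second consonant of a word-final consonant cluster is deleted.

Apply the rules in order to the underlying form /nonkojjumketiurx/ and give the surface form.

Rule 1 (post-nasal voicing): /k/ is a voiceless stop immediately after the nasal /n/, so it voices to [g]. /k/ is a voiceless stop immediately after the nasal /m/, so it voices to [g]. /nonkojjumketiurx/ → nongojjumgetiurx.
Rule 2 (regressive voicing assimilation): no segment meets the environment; /nongojjumgetiurx/ is unchanged.
Rule 3 (intervocalic voicing): /t/ is a voiceless obstruent between vowels /e/ and /i/, so it voices to [d]. /nongojjumgetiurx/ → nongojjumgediurx.
Rule 4 (degemination): /jj/ is a geminate; the first /j/ deletes. /nongojjumgediurx/ → nongojumgediurx.
Rule 5 (final cluster simplification): /x/ is the second consonant of a word-final cluster /rx/, so it deletes. /nongojumgediurx/ → nongojumgediur.

nongojumgediur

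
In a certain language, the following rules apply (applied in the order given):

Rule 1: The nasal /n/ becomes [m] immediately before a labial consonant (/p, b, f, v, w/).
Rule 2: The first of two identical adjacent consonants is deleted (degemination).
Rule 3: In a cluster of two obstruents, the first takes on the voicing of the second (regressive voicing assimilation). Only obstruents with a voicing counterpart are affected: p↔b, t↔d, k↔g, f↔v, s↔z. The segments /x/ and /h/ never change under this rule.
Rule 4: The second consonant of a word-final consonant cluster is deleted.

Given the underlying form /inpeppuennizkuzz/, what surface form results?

impepueniskuz

Rule 1 (nasal place assimilation): /n/ precedes the labial consonant /p/, so it assimilates in place to [m]. /inpeppuennizkuzz/ → impeppuennizkuzz.
Rule 2 (degemination): /pp/ is a geminate; the first /p/ deletes. /nn/ is a geminate; the first /n/ deletes. /zz/ is a geminate; the first /z/ deletes. /impeppuennizkuzz/ → impepuenizkuz.
Rule 3 (regressive voicing assimilation): /z/ precedes the voiceless obstruent /k/, so it devoices to [s] by assimilation. /impepuenizkuz/ → impepueniskuz.
Rule 4 (final cluster simplification): no segment meets the environment; /impepueniskuz/ is unchanged.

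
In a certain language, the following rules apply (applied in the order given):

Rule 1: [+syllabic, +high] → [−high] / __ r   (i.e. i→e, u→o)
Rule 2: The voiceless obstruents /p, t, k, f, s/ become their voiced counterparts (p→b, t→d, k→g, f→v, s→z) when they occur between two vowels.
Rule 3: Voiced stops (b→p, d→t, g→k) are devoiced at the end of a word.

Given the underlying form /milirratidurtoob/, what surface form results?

Rule 1 (pre-rhotic lowering): /i/ is a high vowel immediately before /r/, so it lowers to [e]. /u/ is a high vowel immediately before /r/, so it lowers to [o]. /milirratidurtoob/ → milerratidortoob.
Rule 2 (intervocalic voicing): /t/ is a voiceless obstruent between vowels /a/ and /i/, so it voices to [d]. /milerratidortoob/ → milerradidortoob.
Rule 3 (final devoicing): /b/ is a voiced stop in word-final position, so it devoices to [p]. /milerradidortoob/ → milerradidortoop.

milerradidortoop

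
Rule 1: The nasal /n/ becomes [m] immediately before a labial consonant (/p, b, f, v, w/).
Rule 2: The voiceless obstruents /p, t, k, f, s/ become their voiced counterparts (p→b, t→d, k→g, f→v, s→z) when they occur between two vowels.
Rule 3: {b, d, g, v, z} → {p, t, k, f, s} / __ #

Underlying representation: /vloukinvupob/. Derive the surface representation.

vlougimvubop

Rule 1 (nasal place assimilation): /n/ precedes the labial consonant /v/, so it assimilates in place to [m]. /vloukinvupob/ → vloukimvupob.
Rule 2 (intervocalic voicing): /k/ is a voiceless obstruent between vowels /u/ and /i/, so it voices to [g]. /p/ is a voiceless obstruent between vowels /u/ and /o/, so it voices to [b]. /vloukimvupob/ → vlougimvubob.
Rule 3 (final devoicing): /b/ is a voiced obstruent in word-final position, so it devoices to [p]. /vlougimvubob/ → vlougimvubop.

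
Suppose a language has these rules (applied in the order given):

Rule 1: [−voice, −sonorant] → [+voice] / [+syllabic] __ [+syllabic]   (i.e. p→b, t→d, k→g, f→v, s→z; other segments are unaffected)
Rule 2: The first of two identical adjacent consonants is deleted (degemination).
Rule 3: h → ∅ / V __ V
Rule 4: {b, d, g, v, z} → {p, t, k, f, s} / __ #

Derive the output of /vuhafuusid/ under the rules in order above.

Rule 1 (intervocalic voicing): /f/ is a voiceless obstruent between vowels /a/ and /u/, so it voices to [v]. /s/ is a voiceless obstruent between vowels /u/ and /i/, so it voices to [z]. /vuhafuusid/ → vuhavuuzid.
Rule 2 (degemination): no segment meets the environment; /vuhavuuzid/ is unchanged.
Rule 3 (intervocalic h-deletion): /h/ occurs between vowels /u/ and /a/, so it deletes. /vuhavuuzid/ → vuavuuzid.
Rule 4 (final devoicing): /d/ is a voiced obstruent in word-final position, so it devoices to [t]. /vuavuuzid/ → vuavuuzit.

vuavuuzit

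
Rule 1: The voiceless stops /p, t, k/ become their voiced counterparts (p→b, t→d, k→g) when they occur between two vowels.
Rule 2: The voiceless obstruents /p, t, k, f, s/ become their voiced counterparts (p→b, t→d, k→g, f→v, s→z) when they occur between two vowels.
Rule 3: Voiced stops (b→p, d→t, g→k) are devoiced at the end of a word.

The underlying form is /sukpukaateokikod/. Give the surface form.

sukpugaadeogigot

Rule 1 (intervocalic voicing): /k/ is a voiceless stop between vowels /u/ and /a/, so it voices to [g]. /t/ is a voiceless stop between vowels /a/ and /e/, so it voices to [d]. /k/ is a voiceless stop between vowels /o/ and /i/, so it voices to [g]. /k/ is a voiceless stop between vowels /i/ and /o/, so it voices to [g]. /sukpukaateokikod/ → sukpugaadeogigod.
Rule 2 (intervocalic voicing): no segment meets the environment; /sukpugaadeogigod/ is unchanged.
Rule 3 (final devoicing): /d/ is a voiced stop in word-final position, so it devoices to [t]. /sukpugaadeogigod/ → sukpugaadeogigot.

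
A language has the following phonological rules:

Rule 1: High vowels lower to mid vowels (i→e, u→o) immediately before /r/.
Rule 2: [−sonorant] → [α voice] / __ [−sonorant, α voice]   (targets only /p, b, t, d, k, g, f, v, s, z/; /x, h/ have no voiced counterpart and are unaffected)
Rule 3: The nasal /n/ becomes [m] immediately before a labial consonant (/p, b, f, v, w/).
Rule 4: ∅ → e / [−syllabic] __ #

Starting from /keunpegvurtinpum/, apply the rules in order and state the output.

Rule 1 (pre-rhotic lowering): /u/ is a high vowel immediately before /r/, so it lowers to [o]. /keunpegvurtinpum/ → keunpegvortinpum.
Rule 2 (regressive voicing assimilation): no segment meets the environment; /keunpegvortinpum/ is unchanged.
Rule 3 (nasal place assimilation): /n/ precedes the labial consonant /p/, so it assimilates in place to [m]. /n/ precedes the labial consonant /p/, so it assimilates in place to [m]. /keunpegvortinpum/ → keumpegvortimpum.
Rule 4 (final e-epenthesis): the form ends in the consonant /m/, so [e] is inserted word-finally. /keumpegvortimpum/ → keumpegvortimpume.

keumpegvortimpume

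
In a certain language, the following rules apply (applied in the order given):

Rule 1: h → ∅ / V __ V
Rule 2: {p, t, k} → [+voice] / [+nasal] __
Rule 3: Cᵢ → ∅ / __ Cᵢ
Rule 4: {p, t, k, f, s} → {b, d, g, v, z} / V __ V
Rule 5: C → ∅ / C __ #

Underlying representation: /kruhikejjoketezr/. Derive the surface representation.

Rule 1 (intervocalic h-deletion): /h/ occurs between vowels /u/ and /i/, so it deletes. /kruhikejjoketezr/ → kruikejjoketezr.
Rule 2 (post-nasal voicing): no segment meets the environment; /kruikejjoketezr/ is unchanged.
Rule 3 (degemination): /jj/ is a geminate; the first /j/ deletes. /kruikejjoketezr/ → kruikejoketezr.
Rule 4 (intervocalic voicing): /k/ is a voiceless obstruent between vowels /i/ and /e/, so it voices to [g]. /k/ is a voiceless obstruent between vowels /o/ and /e/, so it voices to [g]. /t/ is a voiceless obstruent between vowels /e/ and /e/, so it voices to [d]. /kruikejoketezr/ → kruigejogedezr.
Rule 5 (final cluster simplification): /r/ is the second consonant of a word-final cluster /zr/, so it deletes. /kruigejogedezr/ → kruigejogedez.

kruigejogedez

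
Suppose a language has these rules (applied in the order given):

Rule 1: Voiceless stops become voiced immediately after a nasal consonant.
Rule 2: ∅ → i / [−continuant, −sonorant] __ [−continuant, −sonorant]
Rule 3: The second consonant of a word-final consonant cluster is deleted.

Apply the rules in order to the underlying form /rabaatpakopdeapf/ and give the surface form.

Rule 1 (post-nasal voicing): no segment meets the environment; /rabaatpakopdeapf/ is unchanged.
Rule 2 (stop-cluster i-epenthesis): /t/ and /p/ form a stop–stop cluster, so [i] is inserted between them. /p/ and /d/ form a stop–stop cluster, so [i] is inserted between them. /rabaatpakopdeapf/ → rabaatipakopideapf.
Rule 3 (final cluster simplification): /f/ is the second consonant of a word-final cluster /pf/, so it deletes. /rabaatipakopideapf/ → rabaatipakopideap.

rabaatipakopideap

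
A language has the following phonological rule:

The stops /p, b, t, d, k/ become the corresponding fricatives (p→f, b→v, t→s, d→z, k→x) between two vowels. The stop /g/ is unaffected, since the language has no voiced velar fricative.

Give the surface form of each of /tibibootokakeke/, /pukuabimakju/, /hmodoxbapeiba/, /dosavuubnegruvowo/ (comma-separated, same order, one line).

/tibibootokakeke/: /b/ is a stop between vowels /i/ and /i/, so it spirantizes to the fricative [v]. /b/ is a stop between vowels /i/ and /o/, so it spirantizes to the fricative [v]. /t/ is a stop between vowels /o/ and /o/, so it spirantizes to the fricative [s]. /k/ is a stop between vowels /o/ and /a/, so it spirantizes to the fricative [x]. /k/ is a stop between vowels /a/ and /e/, so it spirantizes to the fricative [x]. /k/ is a stop between vowels /e/ and /e/, so it spirantizes to the fricative [x]. → [tivivoosoxaxexe].
/pukuabimakju/: /k/ is a stop between vowels /u/ and /u/, so it spirantizes to the fricative [x]. /b/ is a stop between vowels /a/ and /i/, so it spirantizes to the fricative [v]. → [puxuavimakju].
/hmodoxbapeiba/: /d/ is a stop between vowels /o/ and /o/, so it spirantizes to the fricative [z]. /p/ is a stop between vowels /a/ and /e/, so it spirantizes to the fricative [f]. /b/ is a stop between vowels /i/ and /a/, so it spirantizes to the fricative [v]. → [hmozoxbafeiva].
/dosavuubnegruvowo/: the rule's environment is not met; surfaces unchanged as [dosavuubnegruvowo].

tivivoosoxaxexe, puxuavimakju, hmozoxbafeiva, dosavuubnegruvowo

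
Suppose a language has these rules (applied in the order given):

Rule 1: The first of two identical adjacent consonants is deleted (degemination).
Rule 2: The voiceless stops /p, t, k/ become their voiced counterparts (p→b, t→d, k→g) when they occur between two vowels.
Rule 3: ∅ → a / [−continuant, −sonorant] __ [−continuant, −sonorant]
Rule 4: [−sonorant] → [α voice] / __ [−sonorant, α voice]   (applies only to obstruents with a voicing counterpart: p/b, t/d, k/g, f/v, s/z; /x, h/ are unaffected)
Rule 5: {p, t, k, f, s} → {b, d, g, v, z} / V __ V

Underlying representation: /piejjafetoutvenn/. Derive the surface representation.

Rule 1 (degemination): /jj/ is a geminate; the first /j/ deletes. /nn/ is a geminate; the first /n/ deletes. /piejjafetoutvenn/ → piejafetoutven.
Rule 2 (intervocalic voicing): /t/ is a voiceless stop between vowels /e/ and /o/, so it voices to [d]. /piejafetoutven/ → piejafedoutven.
Rule 3 (stop-cluster a-epenthesis): no segment meets the environment; /piejafedoutven/ is unchanged.
Rule 4 (regressive voicing assimilation): /t/ precedes the voiced obstruent /v/, so it voices to [d] by assimilation. /piejafedoutven/ → piejafedoudven.
Rule 5 (intervocalic voicing): /f/ is a voiceless obstruent between vowels /a/ and /e/, so it voices to [v]. /piejafedoudven/ → piejavedoudven.

piejavedoudven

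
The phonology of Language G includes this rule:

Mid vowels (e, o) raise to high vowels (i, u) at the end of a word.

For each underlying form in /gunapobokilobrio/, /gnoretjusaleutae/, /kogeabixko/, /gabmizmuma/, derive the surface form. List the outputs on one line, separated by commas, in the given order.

gunapobokilobriu, gnoretjusaleutai, kogeabixku, gabmizmuma

/gunapobokilobrio/: /o/ is a mid vowel in word-final position, so it raises to [u]. → [gunapobokilobriu].
/gnoretjusaleutae/: /e/ is a mid vowel in word-final position, so it raises to [i]. → [gnoretjusaleutai].
/kogeabixko/: /o/ is a mid vowel in word-final position, so it raises to [u]. → [kogeabixku].
/gabmizmuma/: the rule's environment is not met; surfaces unchanged as [gabmizmuma].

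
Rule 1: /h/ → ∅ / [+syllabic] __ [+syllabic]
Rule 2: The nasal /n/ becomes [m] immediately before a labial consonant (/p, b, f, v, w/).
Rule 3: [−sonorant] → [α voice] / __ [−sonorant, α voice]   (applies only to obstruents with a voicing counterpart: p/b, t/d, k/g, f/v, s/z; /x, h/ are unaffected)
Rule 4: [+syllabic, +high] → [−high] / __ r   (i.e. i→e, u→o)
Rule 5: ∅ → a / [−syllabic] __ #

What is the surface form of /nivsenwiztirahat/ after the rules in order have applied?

Rule 1 (intervocalic h-deletion): /h/ occurs between vowels /a/ and /a/, so it deletes. /nivsenwiztirahat/ → nivsenwiztiraat.
Rule 2 (nasal place assimilation): /n/ precedes the labial consonant /w/, so it assimilates in place to [m]. /nivsenwiztiraat/ → nivsemwiztiraat.
Rule 3 (regressive voicing assimilation): /v/ precedes the voiceless obstruent /s/, so it devoices to [f] by assimilation. /z/ precedes the voiceless obstruent /t/, so it devoices to [s] by assimilation. /nivsemwiztiraat/ → nifsemwistiraat.
Rule 4 (pre-rhotic lowering): /i/ is a high vowel immediately before /r/, so it lowers to [e]. /nifsemwistiraat/ → nifsemwisteraat.
Rule 5 (final a-epenthesis): the form ends in the consonant /t/, so [a] is inserted word-finally. /nifsemwisteraat/ → nifsemwisteraata.

nifsemwisteraata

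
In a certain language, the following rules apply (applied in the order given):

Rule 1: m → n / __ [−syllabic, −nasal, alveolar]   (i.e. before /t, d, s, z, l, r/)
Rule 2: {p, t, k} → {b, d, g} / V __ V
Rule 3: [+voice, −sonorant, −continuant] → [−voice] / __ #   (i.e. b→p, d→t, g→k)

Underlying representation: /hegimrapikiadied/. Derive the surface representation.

heginrabigiadiet

Rule 1 (nasal place assimilation): /m/ precedes the alveolar consonant /r/, so it assimilates in place to [n]. /hegimrapikiadied/ → heginrapikiadied.
Rule 2 (intervocalic voicing): /p/ is a voiceless stop between vowels /a/ and /i/, so it voices to [b]. /k/ is a voiceless stop between vowels /i/ and /i/, so it voices to [g]. /heginrapikiadied/ → heginrabigiadied.
Rule 3 (final devoicing): /d/ is a voiced stop in word-final position, so it devoices to [t]. /heginrabigiadied/ → heginrabigiadiet.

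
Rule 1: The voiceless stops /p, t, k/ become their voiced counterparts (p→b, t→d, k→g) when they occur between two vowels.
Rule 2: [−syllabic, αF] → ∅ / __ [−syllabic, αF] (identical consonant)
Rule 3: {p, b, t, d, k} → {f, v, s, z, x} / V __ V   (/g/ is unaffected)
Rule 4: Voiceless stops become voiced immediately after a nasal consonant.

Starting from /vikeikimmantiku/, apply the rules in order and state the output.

vigeigimandigu

Rule 1 (intervocalic voicing): /k/ is a voiceless stop between vowels /i/ and /e/, so it voices to [g]. /k/ is a voiceless stop between vowels /i/ and /i/, so it voices to [g]. /k/ is a voiceless stop between vowels /i/ and /u/, so it voices to [g]. /vikeikimmantiku/ → vigeigimmantigu.
Rule 2 (degemination): /mm/ is a geminate; the first /m/ deletes. /vigeigimmantigu/ → vigeigimantigu.
Rule 3 (intervocalic spirantization): no segment meets the environment; /vigeigimantigu/ is unchanged.
Rule 4 (post-nasal voicing): /t/ is a voiceless stop immediately after the nasal /n/, so it voices to [d]. /vigeigimantigu/ → vigeigimandigu.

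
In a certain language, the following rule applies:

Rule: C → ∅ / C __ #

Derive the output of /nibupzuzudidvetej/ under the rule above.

nibupzuzudidvetej

No segment of /nibupzuzudidvetej/ meets the structural description of the rule, so the form surfaces unchanged.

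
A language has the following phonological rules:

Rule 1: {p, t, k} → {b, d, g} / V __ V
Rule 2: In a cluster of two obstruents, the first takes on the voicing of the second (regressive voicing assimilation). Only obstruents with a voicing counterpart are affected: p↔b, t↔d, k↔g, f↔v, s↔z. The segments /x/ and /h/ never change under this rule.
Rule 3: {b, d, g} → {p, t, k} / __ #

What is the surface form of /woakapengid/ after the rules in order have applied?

woagabengit

Rule 1 (intervocalic voicing): /k/ is a voiceless stop between vowels /a/ and /a/, so it voices to [g]. /p/ is a voiceless stop between vowels /a/ and /e/, so it voices to [b]. /woakapengid/ → woagabengid.
Rule 2 (regressive voicing assimilation): no segment meets the environment; /woagabengid/ is unchanged.
Rule 3 (final devoicing): /d/ is a voiced stop in word-final position, so it devoices to [t]. /woagabengid/ → woagabengit.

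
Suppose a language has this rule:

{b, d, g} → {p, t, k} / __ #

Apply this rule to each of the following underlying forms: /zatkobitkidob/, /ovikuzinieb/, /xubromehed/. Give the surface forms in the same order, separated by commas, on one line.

/zatkobitkidob/: /b/ is a voiced stop in word-final position, so it devoices to [p]. → [zatkobitkidop].
/ovikuzinieb/: /b/ is a voiced stop in word-final position, so it devoices to [p]. → [ovikuziniep].
/xubromehed/: /d/ is a voiced stop in word-final position, so it devoices to [t]. → [xubromehet].

zatkobitkidop, ovikuziniep, xubromehet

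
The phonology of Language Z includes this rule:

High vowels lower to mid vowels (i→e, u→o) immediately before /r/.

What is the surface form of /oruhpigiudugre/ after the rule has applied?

No segment of /oruhpigiudugre/ meets the structural description of the rule, so the form surfaces unchanged.

oruhpigiudugre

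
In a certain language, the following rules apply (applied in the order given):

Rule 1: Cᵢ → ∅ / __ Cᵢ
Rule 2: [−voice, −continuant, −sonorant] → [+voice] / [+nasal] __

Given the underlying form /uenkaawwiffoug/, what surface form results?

Rule 1 (degemination): /ww/ is a geminate; the first /w/ deletes. /ff/ is a geminate; the first /f/ deletes. /uenkaawwiffoug/ → uenkaawifoug.
Rule 2 (post-nasal voicing): /k/ is a voiceless stop immediately after the nasal /n/, so it voices to [g]. /uenkaawifoug/ → uengaawifoug.

uengaawifoug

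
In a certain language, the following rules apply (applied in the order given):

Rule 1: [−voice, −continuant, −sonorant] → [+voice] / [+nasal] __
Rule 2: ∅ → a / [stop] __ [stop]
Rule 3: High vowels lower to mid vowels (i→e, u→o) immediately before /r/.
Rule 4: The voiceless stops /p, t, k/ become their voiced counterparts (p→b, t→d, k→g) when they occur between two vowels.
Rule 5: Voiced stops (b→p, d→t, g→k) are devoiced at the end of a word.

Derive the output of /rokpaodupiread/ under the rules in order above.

rogabaodubereat

Rule 1 (post-nasal voicing): no segment meets the environment; /rokpaodupiread/ is unchanged.
Rule 2 (stop-cluster a-epenthesis): /k/ and /p/ form a stop–stop cluster, so [a] is inserted between them. /rokpaodupiread/ → rokapaodupiread.
Rule 3 (pre-rhotic lowering): /i/ is a high vowel immediately before /r/, so it lowers to [e]. /rokapaodupiread/ → rokapaoduperead.
Rule 4 (intervocalic voicing): /k/ is a voiceless stop between vowels /o/ and /a/, so it voices to [g]. /p/ is a voiceless stop between vowels /a/ and /a/, so it voices to [b]. /p/ is a voiceless stop between vowels /u/ and /e/, so it voices to [b]. /rokapaoduperead/ → rogabaoduberead.
Rule 5 (final devoicing): /d/ is a voiced stop in word-final position, so it devoices to [t]. /rogabaoduberead/ → rogabaodubereat.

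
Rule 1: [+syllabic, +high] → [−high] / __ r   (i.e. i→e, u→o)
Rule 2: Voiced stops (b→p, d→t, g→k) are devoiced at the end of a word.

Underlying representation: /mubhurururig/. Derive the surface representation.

Rule 1 (pre-rhotic lowering): /u/ is a high vowel immediately before /r/, so it lowers to [o]. /u/ is a high vowel immediately before /r/, so it lowers to [o]. /u/ is a high vowel immediately before /r/, so it lowers to [o]. /mubhurururig/ → mubhorororig.
Rule 2 (final devoicing): /g/ is a voiced stop in word-final position, so it devoices to [k]. /mubhorororig/ → mubhorororik.

mubhorororik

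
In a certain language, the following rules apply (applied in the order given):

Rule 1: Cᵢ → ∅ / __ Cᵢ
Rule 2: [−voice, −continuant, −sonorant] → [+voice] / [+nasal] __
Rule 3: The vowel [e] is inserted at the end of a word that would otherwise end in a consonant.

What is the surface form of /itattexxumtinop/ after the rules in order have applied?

Rule 1 (degemination): /tt/ is a geminate; the first /t/ deletes. /xx/ is a geminate; the first /x/ deletes. /itattexxumtinop/ → itatexumtinop.
Rule 2 (post-nasal voicing): /t/ is a voiceless stop immediately after the nasal /m/, so it voices to [d]. /itatexumtinop/ → itatexumdinop.
Rule 3 (final e-epenthesis): the form ends in the consonant /p/, so [e] is inserted word-finally. /itatexumdinop/ → itatexumdinope.

itatexumdinope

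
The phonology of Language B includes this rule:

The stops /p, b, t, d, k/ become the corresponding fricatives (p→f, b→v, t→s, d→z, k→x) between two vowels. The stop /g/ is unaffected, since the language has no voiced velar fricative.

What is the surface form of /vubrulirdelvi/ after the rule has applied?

vubrulirdelvi

No segment of /vubrulirdelvi/ meets the structural description of the rule, so the form surfaces unchanged.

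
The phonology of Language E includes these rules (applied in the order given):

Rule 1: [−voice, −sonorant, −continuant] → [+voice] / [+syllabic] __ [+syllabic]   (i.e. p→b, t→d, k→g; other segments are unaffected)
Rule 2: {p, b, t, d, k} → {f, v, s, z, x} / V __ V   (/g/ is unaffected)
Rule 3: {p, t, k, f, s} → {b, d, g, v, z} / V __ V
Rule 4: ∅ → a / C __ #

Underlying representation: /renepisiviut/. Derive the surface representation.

Rule 1 (intervocalic voicing): /p/ is a voiceless stop between vowels /e/ and /i/, so it voices to [b]. /renepisiviut/ → renebisiviut.
Rule 2 (intervocalic spirantization): /b/ is a stop between vowels /e/ and /i/, so it spirantizes to the fricative [v]. /renebisiviut/ → renevisiviut.
Rule 3 (intervocalic voicing): /s/ is a voiceless obstruent between vowels /i/ and /i/, so it voices to [z]. /renevisiviut/ → reneviziviut.
Rule 4 (final a-epenthesis): the form ends in the consonant /t/, so [a] is inserted word-finally. /reneviziviut/ → reneviziviuta.

reneviziviuta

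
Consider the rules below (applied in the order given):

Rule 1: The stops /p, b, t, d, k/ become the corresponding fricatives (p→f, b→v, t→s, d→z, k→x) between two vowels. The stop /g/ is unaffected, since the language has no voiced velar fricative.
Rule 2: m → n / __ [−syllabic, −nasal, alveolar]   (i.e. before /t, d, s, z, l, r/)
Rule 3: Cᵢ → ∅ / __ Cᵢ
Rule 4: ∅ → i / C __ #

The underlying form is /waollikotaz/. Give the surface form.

waolixosazi

Rule 1 (intervocalic spirantization): /k/ is a stop between vowels /i/ and /o/, so it spirantizes to the fricative [x]. /t/ is a stop between vowels /o/ and /a/, so it spirantizes to the fricative [s]. /waollikotaz/ → waollixosaz.
Rule 2 (nasal place assimilation): no segment meets the environment; /waollixosaz/ is unchanged.
Rule 3 (degemination): /ll/ is a geminate; the first /l/ deletes. /waollixosaz/ → waolixosaz.
Rule 4 (final i-epenthesis): the form ends in the consonant /z/, so [i] is inserted word-finally. /waolixosaz/ → waolixosazi.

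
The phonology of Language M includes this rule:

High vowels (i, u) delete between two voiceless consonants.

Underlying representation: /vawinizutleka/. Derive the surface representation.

vawinizutleka

No segment of /vawinizutleka/ meets the structural description of the rule, so the form surfaces unchanged.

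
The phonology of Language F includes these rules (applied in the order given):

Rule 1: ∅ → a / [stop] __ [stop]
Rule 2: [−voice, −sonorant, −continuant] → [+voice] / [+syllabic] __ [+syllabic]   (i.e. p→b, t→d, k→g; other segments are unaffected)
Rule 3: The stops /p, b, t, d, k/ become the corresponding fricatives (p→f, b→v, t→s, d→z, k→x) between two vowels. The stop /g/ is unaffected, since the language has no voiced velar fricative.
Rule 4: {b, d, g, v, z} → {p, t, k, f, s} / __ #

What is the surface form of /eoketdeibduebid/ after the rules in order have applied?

Rule 1 (stop-cluster a-epenthesis): /t/ and /d/ form a stop–stop cluster, so [a] is inserted between them. /b/ and /d/ form a stop–stop cluster, so [a] is inserted between them. /eoketdeibduebid/ → eoketadeibaduebid.
Rule 2 (intervocalic voicing): /k/ is a voiceless stop between vowels /o/ and /e/, so it voices to [g]. /t/ is a voiceless stop between vowels /e/ and /a/, so it voices to [d]. /eoketadeibaduebid/ → eogedadeibaduebid.
Rule 3 (intervocalic spirantization): /d/ is a stop between vowels /e/ and /a/, so it spirantizes to the fricative [z]. /d/ is a stop between vowels /a/ and /e/, so it spirantizes to the fricative [z]. /b/ is a stop between vowels /i/ and /a/, so it spirantizes to the fricative [v]. /d/ is a stop between vowels /a/ and /u/, so it spirantizes to the fricative [z]. /b/ is a stop between vowels /e/ and /i/, so it spirantizes to the fricative [v]. /eogedadeibaduebid/ → eogezazeivazuevid.
Rule 4 (final devoicing): /d/ is a voiced obstruent in word-final position, so it devoices to [t]. /eogezazeivazuevid/ → eogezazeivazuevit.

eogezazeivazuevit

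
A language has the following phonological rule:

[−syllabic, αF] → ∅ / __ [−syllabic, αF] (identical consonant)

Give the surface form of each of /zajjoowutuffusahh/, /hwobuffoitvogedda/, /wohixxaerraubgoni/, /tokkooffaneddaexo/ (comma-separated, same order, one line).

/zajjoowutuffusahh/: /jj/ is a geminate; the first /j/ deletes. /ff/ is a geminate; the first /f/ deletes. /hh/ is a geminate; the first /h/ deletes. → [zajoowutufusah].
/hwobuffoitvogedda/: /ff/ is a geminate; the first /f/ deletes. /dd/ is a geminate; the first /d/ deletes. → [hwobufoitvogeda].
/wohixxaerraubgoni/: /xx/ is a geminate; the first /x/ deletes. /rr/ is a geminate; the first /r/ deletes. → [wohixaeraubgoni].
/tokkooffaneddaexo/: /kk/ is a geminate; the first /k/ deletes. /ff/ is a geminate; the first /f/ deletes. /dd/ is a geminate; the first /d/ deletes. → [tokoofanedaexo].

zajoowutufusah, hwobufoitvogeda, wohixaeraubgoni, tokoofanedaexo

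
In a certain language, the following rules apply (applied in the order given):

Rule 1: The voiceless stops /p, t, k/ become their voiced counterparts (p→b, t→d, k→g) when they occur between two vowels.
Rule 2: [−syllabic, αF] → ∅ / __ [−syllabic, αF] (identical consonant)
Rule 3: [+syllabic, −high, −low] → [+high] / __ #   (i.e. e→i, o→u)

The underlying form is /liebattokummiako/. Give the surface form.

liebatogumiagu

Rule 1 (intervocalic voicing): /k/ is a voiceless stop between vowels /o/ and /u/, so it voices to [g]. /k/ is a voiceless stop between vowels /a/ and /o/, so it voices to [g]. /liebattokummiako/ → liebattogummiago.
Rule 2 (degemination): /tt/ is a geminate; the first /t/ deletes. /mm/ is a geminate; the first /m/ deletes. /liebattogummiago/ → liebatogumiago.
Rule 3 (final vowel raising): /o/ is a mid vowel in word-final position, so it raises to [u]. /liebatogumiago/ → liebatogumiagu.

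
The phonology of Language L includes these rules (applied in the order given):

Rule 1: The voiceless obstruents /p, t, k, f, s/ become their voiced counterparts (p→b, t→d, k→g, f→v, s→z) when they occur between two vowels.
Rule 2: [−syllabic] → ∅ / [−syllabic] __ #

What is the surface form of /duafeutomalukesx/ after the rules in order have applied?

duaveudomaluges

Rule 1 (intervocalic voicing): /f/ is a voiceless obstruent between vowels /a/ and /e/, so it voices to [v]. /t/ is a voiceless obstruent between vowels /u/ and /o/, so it voices to [d]. /k/ is a voiceless obstruent between vowels /u/ and /e/, so it voices to [g]. /duafeutomalukesx/ → duaveudomalugesx.
Rule 2 (final cluster simplification): /x/ is the second consonant of a word-final cluster /sx/, so it deletes. /duaveudomalugesx/ → duaveudomaluges.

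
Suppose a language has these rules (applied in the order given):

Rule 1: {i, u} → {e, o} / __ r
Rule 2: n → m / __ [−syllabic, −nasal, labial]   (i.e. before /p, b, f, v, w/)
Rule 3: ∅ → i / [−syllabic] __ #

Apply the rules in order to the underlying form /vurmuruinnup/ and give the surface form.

Rule 1 (pre-rhotic lowering): /u/ is a high vowel immediately before /r/, so it lowers to [o]. /u/ is a high vowel immediately before /r/, so it lowers to [o]. /vurmuruinnup/ → vormoruinnup.
Rule 2 (nasal place assimilation): no segment meets the environment; /vormoruinnup/ is unchanged.
Rule 3 (final i-epenthesis): the form ends in the consonant /p/, so [i] is inserted word-finally. /vormoruinnup/ → vormoruinnupi.

vormoruinnupi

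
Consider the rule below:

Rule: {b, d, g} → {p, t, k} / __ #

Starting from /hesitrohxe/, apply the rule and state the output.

hesitrohxe

No segment of /hesitrohxe/ meets the structural description of the rule, so the form surfaces unchanged.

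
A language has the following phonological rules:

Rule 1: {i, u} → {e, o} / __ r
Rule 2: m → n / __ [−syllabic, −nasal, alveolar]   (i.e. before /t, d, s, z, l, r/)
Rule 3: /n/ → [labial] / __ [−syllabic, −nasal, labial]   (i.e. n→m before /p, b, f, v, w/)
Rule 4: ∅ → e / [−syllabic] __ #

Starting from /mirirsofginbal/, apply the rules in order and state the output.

merersofgimbale

Rule 1 (pre-rhotic lowering): /i/ is a high vowel immediately before /r/, so it lowers to [e]. /i/ is a high vowel immediately before /r/, so it lowers to [e]. /mirirsofginbal/ → merersofginbal.
Rule 2 (nasal place assimilation): no segment meets the environment; /merersofginbal/ is unchanged.
Rule 3 (nasal place assimilation): /n/ precedes the labial consonant /b/, so it assimilates in place to [m]. /merersofginbal/ → merersofgimbal.
Rule 4 (final e-epenthesis): the form ends in the consonant /l/, so [e] is inserted word-finally. /merersofgimbal/ → merersofgimbale.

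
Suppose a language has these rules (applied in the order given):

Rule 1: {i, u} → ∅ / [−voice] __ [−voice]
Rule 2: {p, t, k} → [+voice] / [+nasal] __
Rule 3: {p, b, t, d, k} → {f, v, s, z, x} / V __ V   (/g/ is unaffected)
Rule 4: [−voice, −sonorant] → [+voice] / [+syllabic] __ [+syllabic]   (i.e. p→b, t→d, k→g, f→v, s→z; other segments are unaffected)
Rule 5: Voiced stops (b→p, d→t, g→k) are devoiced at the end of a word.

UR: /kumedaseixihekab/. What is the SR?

Rule 1 (high vowel syncope): /i/ is a high vowel flanked by voiceless consonants /x/ and /h/, so it deletes. /kumedaseixihekab/ → kumedaseixhekab.
Rule 2 (post-nasal voicing): no segment meets the environment; /kumedaseixhekab/ is unchanged.
Rule 3 (intervocalic spirantization): /d/ is a stop between vowels /e/ and /a/, so it spirantizes to the fricative [z]. /k/ is a stop between vowels /e/ and /a/, so it spirantizes to the fricative [x]. /kumedaseixhekab/ → kumezaseixhexab.
Rule 4 (intervocalic voicing): /s/ is a voiceless obstruent between vowels /a/ and /e/, so it voices to [z]. /kumezaseixhexab/ → kumezazeixhexab.
Rule 5 (final devoicing): /b/ is a voiced stop in word-final position, so it devoices to [p]. /kumezazeixhexab/ → kumezazeixhexap.

kumezazeixhexap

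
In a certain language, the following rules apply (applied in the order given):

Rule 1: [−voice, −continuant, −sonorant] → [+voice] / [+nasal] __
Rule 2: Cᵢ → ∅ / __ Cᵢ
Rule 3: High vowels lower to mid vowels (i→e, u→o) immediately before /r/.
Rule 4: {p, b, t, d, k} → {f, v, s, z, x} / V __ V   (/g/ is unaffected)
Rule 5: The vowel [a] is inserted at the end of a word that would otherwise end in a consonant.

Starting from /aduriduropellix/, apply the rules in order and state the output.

azorizorofelixa

Rule 1 (post-nasal voicing): no segment meets the environment; /aduriduropellix/ is unchanged.
Rule 2 (degemination): /ll/ is a geminate; the first /l/ deletes. /aduriduropellix/ → aduriduropelix.
Rule 3 (pre-rhotic lowering): /u/ is a high vowel immediately before /r/, so it lowers to [o]. /u/ is a high vowel immediately before /r/, so it lowers to [o]. /aduriduropelix/ → adoridoropelix.
Rule 4 (intervocalic spirantization): /d/ is a stop between vowels /a/ and /o/, so it spirantizes to the fricative [z]. /d/ is a stop between vowels /i/ and /o/, so it spirantizes to the fricative [z]. /p/ is a stop between vowels /o/ and /e/, so it spirantizes to the fricative [f]. /adoridoropelix/ → azorizorofelix.
Rule 5 (final a-epenthesis): the form ends in the consonant /x/, so [a] is inserted word-finally. /azorizorofelix/ → azorizorofelixa.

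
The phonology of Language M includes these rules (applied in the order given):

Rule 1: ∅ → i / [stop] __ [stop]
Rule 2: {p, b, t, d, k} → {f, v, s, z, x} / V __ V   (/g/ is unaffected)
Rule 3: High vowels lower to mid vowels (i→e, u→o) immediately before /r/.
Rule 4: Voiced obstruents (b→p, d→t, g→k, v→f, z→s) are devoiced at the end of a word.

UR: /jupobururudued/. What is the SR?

jufovororuzuet

Rule 1 (stop-cluster i-epenthesis): no segment meets the environment; /jupobururudued/ is unchanged.
Rule 2 (intervocalic spirantization): /p/ is a stop between vowels /u/ and /o/, so it spirantizes to the fricative [f]. /b/ is a stop between vowels /o/ and /u/, so it spirantizes to the fricative [v]. /d/ is a stop between vowels /u/ and /u/, so it spirantizes to the fricative [z]. /jupobururudued/ → jufovururuzued.
Rule 3 (pre-rhotic lowering): /u/ is a high vowel immediately before /r/, so it lowers to [o]. /u/ is a high vowel immediately before /r/, so it lowers to [o]. /jufovururuzued/ → jufovororuzued.
Rule 4 (final devoicing): /d/ is a voiced obstruent in word-final position, so it devoices to [t]. /jufovororuzued/ → jufovororuzuet.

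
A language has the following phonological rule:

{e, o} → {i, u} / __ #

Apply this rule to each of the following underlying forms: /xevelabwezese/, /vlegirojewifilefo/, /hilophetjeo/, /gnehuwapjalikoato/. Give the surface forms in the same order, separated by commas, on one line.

xevelabwezesi, vlegirojewifilefu, hilophetjeu, gnehuwapjalikoatu

/xevelabwezese/: /e/ is a mid vowel in word-final position, so it raises to [i]. → [xevelabwezesi].
/vlegirojewifilefo/: /o/ is a mid vowel in word-final position, so it raises to [u]. → [vlegirojewifilefu].
/hilophetjeo/: /o/ is a mid vowel in word-final position, so it raises to [u]. → [hilophetjeu].
/gnehuwapjalikoato/: /o/ is a mid vowel in word-final position, so it raises to [u]. → [gnehuwapjalikoatu].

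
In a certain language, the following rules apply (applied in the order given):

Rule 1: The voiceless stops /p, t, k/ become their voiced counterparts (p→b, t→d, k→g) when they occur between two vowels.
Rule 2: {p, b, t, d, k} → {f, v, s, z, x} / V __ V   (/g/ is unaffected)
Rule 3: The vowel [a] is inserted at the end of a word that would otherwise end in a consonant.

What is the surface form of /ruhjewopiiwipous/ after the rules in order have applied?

Rule 1 (intervocalic voicing): /p/ is a voiceless stop between vowels /o/ and /i/, so it voices to [b]. /p/ is a voiceless stop between vowels /i/ and /o/, so it voices to [b]. /ruhjewopiiwipous/ → ruhjewobiiwibous.
Rule 2 (intervocalic spirantization): /b/ is a stop between vowels /o/ and /i/, so it spirantizes to the fricative [v]. /b/ is a stop between vowels /i/ and /o/, so it spirantizes to the fricative [v]. /ruhjewobiiwibous/ → ruhjewoviiwivous.
Rule 3 (final a-epenthesis): the form ends in the consonant /s/, so [a] is inserted word-finally. /ruhjewoviiwivous/ → ruhjewoviiwivousa.

ruhjewoviiwivousa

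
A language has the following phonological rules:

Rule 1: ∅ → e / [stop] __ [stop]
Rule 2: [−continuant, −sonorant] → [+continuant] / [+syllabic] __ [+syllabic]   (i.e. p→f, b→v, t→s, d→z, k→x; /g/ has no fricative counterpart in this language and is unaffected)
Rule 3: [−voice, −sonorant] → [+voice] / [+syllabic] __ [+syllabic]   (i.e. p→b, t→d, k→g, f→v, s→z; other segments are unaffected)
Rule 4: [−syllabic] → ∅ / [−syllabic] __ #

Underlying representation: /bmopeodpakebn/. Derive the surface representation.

Rule 1 (stop-cluster e-epenthesis): /d/ and /p/ form a stop–stop cluster, so [e] is inserted between them. /bmopeodpakebn/ → bmopeodepakebn.
Rule 2 (intervocalic spirantization): /p/ is a stop between vowels /o/ and /e/, so it spirantizes to the fricative [f]. /d/ is a stop between vowels /o/ and /e/, so it spirantizes to the fricative [z]. /p/ is a stop between vowels /e/ and /a/, so it spirantizes to the fricative [f]. /k/ is a stop between vowels /a/ and /e/, so it spirantizes to the fricative [x]. /bmopeodepakebn/ → bmofeozefaxebn.
Rule 3 (intervocalic voicing): /f/ is a voiceless obstruent between vowels /o/ and /e/, so it voices to [v]. /f/ is a voiceless obstruent between vowels /e/ and /a/, so it voices to [v]. /bmofeozefaxebn/ → bmoveozevaxebn.
Rule 4 (final cluster simplification): /n/ is the second consonant of a word-final cluster /bn/, so it deletes. /bmoveozevaxebn/ → bmoveozevaxeb.

bmoveozevaxeb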